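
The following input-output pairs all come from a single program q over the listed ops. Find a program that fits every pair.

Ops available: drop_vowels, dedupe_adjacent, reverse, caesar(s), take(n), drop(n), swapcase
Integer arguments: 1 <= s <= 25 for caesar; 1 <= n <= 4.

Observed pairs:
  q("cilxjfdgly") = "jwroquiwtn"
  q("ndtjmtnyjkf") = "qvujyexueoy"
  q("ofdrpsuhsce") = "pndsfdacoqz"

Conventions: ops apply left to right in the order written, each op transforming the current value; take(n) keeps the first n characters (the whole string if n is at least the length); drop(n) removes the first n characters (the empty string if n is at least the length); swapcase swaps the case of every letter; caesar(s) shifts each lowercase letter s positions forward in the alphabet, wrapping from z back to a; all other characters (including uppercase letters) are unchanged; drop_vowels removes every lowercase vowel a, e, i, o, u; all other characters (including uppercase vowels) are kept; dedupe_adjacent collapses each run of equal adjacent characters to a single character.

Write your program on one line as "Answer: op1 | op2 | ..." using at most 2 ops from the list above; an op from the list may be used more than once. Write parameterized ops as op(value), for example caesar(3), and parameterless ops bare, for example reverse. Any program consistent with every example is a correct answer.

caesar(11) | reverse

Check, running the answer program on each example:
  "cilxjfdgly" -> "ntwiuqorwj" -> "jwroquiwtn"
  "ndtjmtnyjkf" -> "yoeuxeyjuvq" -> "qvujyexueoy"
  "ofdrpsuhsce" -> "zqocadfsdnp" -> "pndsfdacoqz"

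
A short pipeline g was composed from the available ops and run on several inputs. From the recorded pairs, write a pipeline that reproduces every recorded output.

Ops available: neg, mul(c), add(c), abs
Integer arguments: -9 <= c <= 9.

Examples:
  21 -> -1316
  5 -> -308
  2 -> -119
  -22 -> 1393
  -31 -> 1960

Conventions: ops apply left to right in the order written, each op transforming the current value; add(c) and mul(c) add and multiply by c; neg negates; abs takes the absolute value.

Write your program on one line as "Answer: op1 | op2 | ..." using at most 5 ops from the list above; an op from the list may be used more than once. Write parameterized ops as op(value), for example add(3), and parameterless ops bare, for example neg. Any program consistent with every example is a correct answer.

mul(3) | mul(-3) | mul(7) | add(7)

Check, running the answer program on each example:
  21 -> 63 -> -189 -> -1323 -> -1316
  5 -> 15 -> -45 -> -315 -> -308
  2 -> 6 -> -18 -> -126 -> -119
  -22 -> -66 -> 198 -> 1386 -> 1393
  -31 -> -93 -> 279 -> 1953 -> 1960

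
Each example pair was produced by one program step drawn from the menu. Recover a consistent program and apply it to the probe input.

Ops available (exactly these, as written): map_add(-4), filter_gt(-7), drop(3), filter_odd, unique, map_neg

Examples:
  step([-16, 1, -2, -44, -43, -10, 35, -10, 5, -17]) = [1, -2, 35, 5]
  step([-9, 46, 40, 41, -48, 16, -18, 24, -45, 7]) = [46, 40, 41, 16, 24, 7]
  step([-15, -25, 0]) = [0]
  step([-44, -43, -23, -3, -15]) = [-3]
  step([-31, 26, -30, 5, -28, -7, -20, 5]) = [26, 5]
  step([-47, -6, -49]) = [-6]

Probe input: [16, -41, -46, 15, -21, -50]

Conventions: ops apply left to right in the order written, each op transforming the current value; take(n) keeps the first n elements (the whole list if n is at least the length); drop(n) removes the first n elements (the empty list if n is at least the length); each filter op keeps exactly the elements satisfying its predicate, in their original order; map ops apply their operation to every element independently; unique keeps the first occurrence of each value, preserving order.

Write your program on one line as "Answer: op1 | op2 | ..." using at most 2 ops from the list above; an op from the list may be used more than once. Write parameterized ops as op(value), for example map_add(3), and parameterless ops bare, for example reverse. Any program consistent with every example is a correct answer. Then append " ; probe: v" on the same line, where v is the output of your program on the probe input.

unique | filter_gt(-7) ; probe: [16, 15]

Check, running the answer program on each example:
  [-16, 1, -2, -44, -43, -10, 35, -10, 5, -17] -> [-16, 1, -2, -44, -43, -10, 35, 5, -17] -> [1, -2, 35, 5]
  [-9, 46, 40, 41, -48, 16, -18, 24, -45, 7] -> [-9, 46, 40, 41, -48, 16, -18, 24, -45, 7] -> [46, 40, 41, 16, 24, 7]
  [-15, -25, 0] -> [-15, -25, 0] -> [0]
  [-44, -43, -23, -3, -15] -> [-44, -43, -23, -3, -15] -> [-3]
  [-31, 26, -30, 5, -28, -7, -20, 5] -> [-31, 26, -30, 5, -28, -7, -20] -> [26, 5]
  [-47, -6, -49] -> [-47, -6, -49] -> [-6]
  probe: [16, -41, -46, 15, -21, -50] -> [16, -41, -46, 15, -21, -50] -> [16, 15]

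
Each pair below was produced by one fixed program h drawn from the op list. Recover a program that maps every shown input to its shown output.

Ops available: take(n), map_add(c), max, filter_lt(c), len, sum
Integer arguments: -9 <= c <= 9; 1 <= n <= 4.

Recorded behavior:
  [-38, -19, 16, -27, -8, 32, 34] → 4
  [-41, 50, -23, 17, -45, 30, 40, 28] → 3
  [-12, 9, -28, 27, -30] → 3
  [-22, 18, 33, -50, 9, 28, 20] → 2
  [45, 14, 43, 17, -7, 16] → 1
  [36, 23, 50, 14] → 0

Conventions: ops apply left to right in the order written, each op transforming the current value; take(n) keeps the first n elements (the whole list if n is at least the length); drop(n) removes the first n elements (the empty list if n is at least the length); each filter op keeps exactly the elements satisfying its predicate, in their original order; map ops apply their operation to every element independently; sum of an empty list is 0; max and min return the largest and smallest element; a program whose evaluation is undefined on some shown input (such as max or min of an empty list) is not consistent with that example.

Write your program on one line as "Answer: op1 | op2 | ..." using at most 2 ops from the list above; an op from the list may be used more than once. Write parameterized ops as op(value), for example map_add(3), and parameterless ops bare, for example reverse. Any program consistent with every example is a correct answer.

filter_lt(6) | len

Check, running the answer program on each example:
  [-38, -19, 16, -27, -8, 32, 34] -> [-38, -19, -27, -8] -> 4
  [-41, 50, -23, 17, -45, 30, 40, 28] -> [-41, -23, -45] -> 3
  [-12, 9, -28, 27, -30] -> [-12, -28, -30] -> 3
  [-22, 18, 33, -50, 9, 28, 20] -> [-22, -50] -> 2
  [45, 14, 43, 17, -7, 16] -> [-7] -> 1
  [36, 23, 50, 14] -> [] -> 0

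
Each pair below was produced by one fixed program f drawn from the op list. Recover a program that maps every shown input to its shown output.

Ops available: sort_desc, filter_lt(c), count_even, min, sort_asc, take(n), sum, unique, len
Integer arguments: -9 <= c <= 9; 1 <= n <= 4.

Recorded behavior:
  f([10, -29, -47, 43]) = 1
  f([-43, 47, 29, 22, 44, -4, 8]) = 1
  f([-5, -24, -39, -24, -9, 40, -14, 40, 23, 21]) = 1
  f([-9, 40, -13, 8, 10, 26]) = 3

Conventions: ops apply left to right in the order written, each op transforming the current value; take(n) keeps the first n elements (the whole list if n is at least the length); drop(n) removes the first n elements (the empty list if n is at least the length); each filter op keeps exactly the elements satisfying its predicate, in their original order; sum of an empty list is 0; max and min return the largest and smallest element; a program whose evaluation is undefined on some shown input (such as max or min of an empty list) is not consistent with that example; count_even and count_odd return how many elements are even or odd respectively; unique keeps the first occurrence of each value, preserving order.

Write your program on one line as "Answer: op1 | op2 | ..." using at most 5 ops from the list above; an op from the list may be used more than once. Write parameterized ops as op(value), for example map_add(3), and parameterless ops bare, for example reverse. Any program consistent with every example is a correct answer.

sort_desc | unique | take(3) | count_even

Check, running the answer program on each example:
  [10, -29, -47, 43] -> [43, 10, -29, -47] -> [43, 10, -29, -47] -> [43, 10, -29] -> 1
  [-43, 47, 29, 22, 44, -4, 8] -> [47, 44, 29, 22, 8, -4, -43] -> [47, 44, 29, 22, 8, -4, -43] -> [47, 44, 29] -> 1
  [-5, -24, -39, -24, -9, 40, -14, 40, 23, 21] -> [40, 40, 23, 21, -5, -9, -14, -24, -24, -39] -> [40, 23, 21, -5, -9, -14, -24, -39] -> [40, 23, 21] -> 1
  [-9, 40, -13, 8, 10, 26] -> [40, 26, 10, 8, -9, -13] -> [40, 26, 10, 8, -9, -13] -> [40, 26, 10] -> 3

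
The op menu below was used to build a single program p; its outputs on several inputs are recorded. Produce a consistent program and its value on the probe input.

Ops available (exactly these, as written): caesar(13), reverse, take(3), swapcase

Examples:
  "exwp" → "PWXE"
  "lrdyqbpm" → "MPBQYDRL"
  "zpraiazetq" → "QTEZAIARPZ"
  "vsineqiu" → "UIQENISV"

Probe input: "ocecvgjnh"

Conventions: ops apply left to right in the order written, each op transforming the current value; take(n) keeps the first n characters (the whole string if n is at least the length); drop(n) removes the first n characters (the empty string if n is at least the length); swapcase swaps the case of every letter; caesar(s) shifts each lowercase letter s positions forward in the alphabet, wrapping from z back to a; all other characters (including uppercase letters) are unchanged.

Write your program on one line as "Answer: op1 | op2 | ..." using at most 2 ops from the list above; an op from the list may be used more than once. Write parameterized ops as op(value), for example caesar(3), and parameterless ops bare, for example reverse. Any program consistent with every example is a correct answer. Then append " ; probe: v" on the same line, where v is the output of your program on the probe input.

swapcase | reverse ; probe: "HNJGVCECO"

Check, running the answer program on each example:
  "exwp" -> "EXWP" -> "PWXE"
  "lrdyqbpm" -> "LRDYQBPM" -> "MPBQYDRL"
  "zpraiazetq" -> "ZPRAIAZETQ" -> "QTEZAIARPZ"
  "vsineqiu" -> "VSINEQIU" -> "UIQENISV"
  probe: "ocecvgjnh" -> "OCECVGJNH" -> "HNJGVCECO"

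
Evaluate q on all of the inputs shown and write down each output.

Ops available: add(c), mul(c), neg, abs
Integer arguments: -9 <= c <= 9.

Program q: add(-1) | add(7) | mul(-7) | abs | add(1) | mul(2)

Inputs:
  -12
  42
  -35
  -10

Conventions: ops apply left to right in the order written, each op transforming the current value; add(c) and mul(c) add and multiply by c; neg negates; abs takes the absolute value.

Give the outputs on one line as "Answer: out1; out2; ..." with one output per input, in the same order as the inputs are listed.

86; 674; 408; 58

Execution, op by op:
  -12 -> -13 -> -6 -> 42 -> 42 -> 43 -> 86
  42 -> 41 -> 48 -> -336 -> 336 -> 337 -> 674
  -35 -> -36 -> -29 -> 203 -> 203 -> 204 -> 408
  -10 -> -11 -> -4 -> 28 -> 28 -> 29 -> 58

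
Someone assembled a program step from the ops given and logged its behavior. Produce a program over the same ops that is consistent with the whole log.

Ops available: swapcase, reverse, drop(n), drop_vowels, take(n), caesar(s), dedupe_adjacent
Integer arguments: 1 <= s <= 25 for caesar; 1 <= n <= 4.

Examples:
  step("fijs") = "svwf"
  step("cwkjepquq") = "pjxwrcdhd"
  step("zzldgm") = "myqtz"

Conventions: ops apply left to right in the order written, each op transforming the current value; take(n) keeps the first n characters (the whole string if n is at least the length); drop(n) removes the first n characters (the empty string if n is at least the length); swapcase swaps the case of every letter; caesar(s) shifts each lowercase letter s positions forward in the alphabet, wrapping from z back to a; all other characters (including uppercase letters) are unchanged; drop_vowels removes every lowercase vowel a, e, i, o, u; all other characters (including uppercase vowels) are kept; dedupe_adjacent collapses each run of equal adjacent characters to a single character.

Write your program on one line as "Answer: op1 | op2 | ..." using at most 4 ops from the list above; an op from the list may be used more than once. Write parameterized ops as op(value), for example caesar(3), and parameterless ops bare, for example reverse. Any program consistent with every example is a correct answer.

dedupe_adjacent | caesar(6) | caesar(7)

Check, running the answer program on each example:
  "fijs" -> "fijs" -> "lopy" -> "svwf"
  "cwkjepquq" -> "cwkjepquq" -> "icqpkvwaw" -> "pjxwrcdhd"
  "zzldgm" -> "zldgm" -> "frjms" -> "myqtz"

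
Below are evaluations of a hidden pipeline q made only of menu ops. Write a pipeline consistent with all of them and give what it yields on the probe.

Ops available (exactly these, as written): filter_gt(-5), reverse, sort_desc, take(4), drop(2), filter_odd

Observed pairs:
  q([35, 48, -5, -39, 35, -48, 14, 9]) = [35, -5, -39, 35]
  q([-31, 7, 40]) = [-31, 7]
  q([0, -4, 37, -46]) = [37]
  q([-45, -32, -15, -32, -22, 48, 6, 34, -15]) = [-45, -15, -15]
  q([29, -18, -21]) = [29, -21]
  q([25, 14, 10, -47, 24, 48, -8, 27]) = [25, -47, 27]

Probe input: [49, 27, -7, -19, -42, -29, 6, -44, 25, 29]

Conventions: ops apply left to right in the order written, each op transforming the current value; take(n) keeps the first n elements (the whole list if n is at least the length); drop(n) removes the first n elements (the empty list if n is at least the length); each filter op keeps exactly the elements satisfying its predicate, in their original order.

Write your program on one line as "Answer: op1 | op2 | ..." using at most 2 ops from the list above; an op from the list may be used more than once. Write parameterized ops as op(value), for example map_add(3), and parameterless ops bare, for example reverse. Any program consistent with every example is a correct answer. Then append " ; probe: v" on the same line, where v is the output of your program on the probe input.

filter_odd | take(4) ; probe: [49, 27, -7, -19]

Check, running the answer program on each example:
  [35, 48, -5, -39, 35, -48, 14, 9] -> [35, -5, -39, 35, 9] -> [35, -5, -39, 35]
  [-31, 7, 40] -> [-31, 7] -> [-31, 7]
  [0, -4, 37, -46] -> [37] -> [37]
  [-45, -32, -15, -32, -22, 48, 6, 34, -15] -> [-45, -15, -15] -> [-45, -15, -15]
  [29, -18, -21] -> [29, -21] -> [29, -21]
  [25, 14, 10, -47, 24, 48, -8, 27] -> [25, -47, 27] -> [25, -47, 27]
  probe: [49, 27, -7, -19, -42, -29, 6, -44, 25, 29] -> [49, 27, -7, -19, -29, 25, 29] -> [49, 27, -7, -19]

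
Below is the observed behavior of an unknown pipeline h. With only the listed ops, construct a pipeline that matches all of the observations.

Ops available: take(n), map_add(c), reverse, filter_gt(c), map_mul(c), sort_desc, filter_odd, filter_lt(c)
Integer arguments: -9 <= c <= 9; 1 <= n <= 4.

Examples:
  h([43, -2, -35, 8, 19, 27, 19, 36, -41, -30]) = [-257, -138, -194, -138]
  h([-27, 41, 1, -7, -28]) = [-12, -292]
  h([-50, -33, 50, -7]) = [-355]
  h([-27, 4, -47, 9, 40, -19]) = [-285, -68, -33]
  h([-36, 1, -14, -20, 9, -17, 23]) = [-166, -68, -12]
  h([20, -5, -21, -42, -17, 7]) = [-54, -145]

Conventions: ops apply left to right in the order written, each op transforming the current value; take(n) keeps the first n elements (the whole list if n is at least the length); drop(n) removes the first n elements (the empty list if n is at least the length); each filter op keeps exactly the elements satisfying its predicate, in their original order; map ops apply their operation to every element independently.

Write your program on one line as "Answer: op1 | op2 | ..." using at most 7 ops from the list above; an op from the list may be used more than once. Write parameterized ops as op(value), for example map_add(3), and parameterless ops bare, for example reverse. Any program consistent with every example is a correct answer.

map_mul(-7) | map_add(-2) | map_add(-3) | reverse | filter_lt(-3) | take(4)

Check, running the answer program on each example:
  [43, -2, -35, 8, 19, 27, 19, 36, -41, -30] -> [-301, 14, 245, -56, -133, -189, -133, -252, 287, 210] -> [-303, 12, 243, -58, -135, -191, -135, -254, 285, 208] -> [-306, 9, 240, -61, -138, -194, -138, -257, 282, 205] -> [205, 282, -257, -138, -194, -138, -61, 240, 9, -306] -> [-257, -138, -194, -138, -61, -306] -> [-257, -138, -194, -138]
  [-27, 41, 1, -7, -28] -> [189, -287, -7, 49, 196] -> [187, -289, -9, 47, 194] -> [184, -292, -12, 44, 191] -> [191, 44, -12, -292, 184] -> [-12, -292] -> [-12, -292]
  [-50, -33, 50, -7] -> [350, 231, -350, 49] -> [348, 229, -352, 47] -> [345, 226, -355, 44] -> [44, -355, 226, 345] -> [-355] -> [-355]
  [-27, 4, -47, 9, 40, -19] -> [189, -28, 329, -63, -280, 133] -> [187, -30, 327, -65, -282, 131] -> [184, -33, 324, -68, -285, 128] -> [128, -285, -68, 324, -33, 184] -> [-285, -68, -33] -> [-285, -68, -33]
  [-36, 1, -14, -20, 9, -17, 23] -> [252, -7, 98, 140, -63, 119, -161] -> [250, -9, 96, 138, -65, 117, -163] -> [247, -12, 93, 135, -68, 114, -166] -> [-166, 114, -68, 135, 93, -12, 247] -> [-166, -68, -12] -> [-166, -68, -12]
  [20, -5, -21, -42, -17, 7] -> [-140, 35, 147, 294, 119, -49] -> [-142, 33, 145, 292, 117, -51] -> [-145, 30, 142, 289, 114, -54] -> [-54, 114, 289, 142, 30, -145] -> [-54, -145] -> [-54, -145]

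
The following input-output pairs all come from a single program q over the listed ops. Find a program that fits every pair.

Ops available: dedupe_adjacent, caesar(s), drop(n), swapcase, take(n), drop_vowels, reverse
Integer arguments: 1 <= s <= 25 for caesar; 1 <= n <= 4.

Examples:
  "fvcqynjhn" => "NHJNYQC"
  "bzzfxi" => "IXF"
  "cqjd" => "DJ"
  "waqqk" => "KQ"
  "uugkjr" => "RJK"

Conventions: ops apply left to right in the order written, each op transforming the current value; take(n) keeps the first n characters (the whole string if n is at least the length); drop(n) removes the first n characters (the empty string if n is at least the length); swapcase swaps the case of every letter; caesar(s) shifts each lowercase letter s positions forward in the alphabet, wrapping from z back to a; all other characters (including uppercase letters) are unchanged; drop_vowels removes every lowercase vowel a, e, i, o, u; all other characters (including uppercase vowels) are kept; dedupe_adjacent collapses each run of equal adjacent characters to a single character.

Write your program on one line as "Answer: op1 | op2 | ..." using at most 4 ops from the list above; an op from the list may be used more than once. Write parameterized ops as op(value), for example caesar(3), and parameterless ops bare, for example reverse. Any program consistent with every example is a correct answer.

dedupe_adjacent | swapcase | drop(2) | reverse

Check, running the answer program on each example:
  "fvcqynjhn" -> "fvcqynjhn" -> "FVCQYNJHN" -> "CQYNJHN" -> "NHJNYQC"
  "bzzfxi" -> "bzfxi" -> "BZFXI" -> "FXI" -> "IXF"
  "cqjd" -> "cqjd" -> "CQJD" -> "JD" -> "DJ"
  "waqqk" -> "waqk" -> "WAQK" -> "QK" -> "KQ"
  "uugkjr" -> "ugkjr" -> "UGKJR" -> "KJR" -> "RJK"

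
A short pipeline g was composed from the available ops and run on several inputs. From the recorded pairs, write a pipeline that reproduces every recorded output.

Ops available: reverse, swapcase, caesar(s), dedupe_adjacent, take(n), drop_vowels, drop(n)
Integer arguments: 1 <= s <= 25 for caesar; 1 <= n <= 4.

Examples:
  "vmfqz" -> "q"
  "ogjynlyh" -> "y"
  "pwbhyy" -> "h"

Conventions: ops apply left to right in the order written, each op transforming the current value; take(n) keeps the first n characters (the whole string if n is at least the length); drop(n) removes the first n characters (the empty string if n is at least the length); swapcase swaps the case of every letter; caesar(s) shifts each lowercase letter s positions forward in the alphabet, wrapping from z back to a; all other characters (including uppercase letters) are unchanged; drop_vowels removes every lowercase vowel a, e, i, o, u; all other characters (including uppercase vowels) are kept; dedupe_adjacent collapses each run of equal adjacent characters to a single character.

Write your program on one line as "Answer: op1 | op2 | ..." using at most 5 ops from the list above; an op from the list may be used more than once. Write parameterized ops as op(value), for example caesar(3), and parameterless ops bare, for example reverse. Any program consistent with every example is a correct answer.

dedupe_adjacent | take(4) | swapcase | drop(3) | swapcase

Check, running the answer program on each example:
  "vmfqz" -> "vmfqz" -> "vmfq" -> "VMFQ" -> "Q" -> "q"
  "ogjynlyh" -> "ogjynlyh" -> "ogjy" -> "OGJY" -> "Y" -> "y"
  "pwbhyy" -> "pwbhy" -> "pwbh" -> "PWBH" -> "H" -> "h"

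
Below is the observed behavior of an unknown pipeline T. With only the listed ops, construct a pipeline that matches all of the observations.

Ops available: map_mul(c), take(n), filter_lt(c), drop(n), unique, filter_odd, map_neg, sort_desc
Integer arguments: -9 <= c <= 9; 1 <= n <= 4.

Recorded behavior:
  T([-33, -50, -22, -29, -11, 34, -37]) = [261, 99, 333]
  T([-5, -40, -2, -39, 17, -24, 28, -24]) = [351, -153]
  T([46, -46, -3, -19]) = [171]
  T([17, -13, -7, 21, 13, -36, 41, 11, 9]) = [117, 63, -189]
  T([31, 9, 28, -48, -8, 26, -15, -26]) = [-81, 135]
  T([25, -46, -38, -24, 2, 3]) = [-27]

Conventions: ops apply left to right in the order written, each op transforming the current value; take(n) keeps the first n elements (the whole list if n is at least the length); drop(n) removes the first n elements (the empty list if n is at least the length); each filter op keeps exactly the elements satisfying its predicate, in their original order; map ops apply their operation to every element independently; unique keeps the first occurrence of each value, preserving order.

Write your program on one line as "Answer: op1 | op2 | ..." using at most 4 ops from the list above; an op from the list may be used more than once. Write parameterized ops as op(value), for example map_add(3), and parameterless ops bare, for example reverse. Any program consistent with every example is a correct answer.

filter_odd | drop(1) | take(3) | map_mul(-9)

Check, running the answer program on each example:
  [-33, -50, -22, -29, -11, 34, -37] -> [-33, -29, -11, -37] -> [-29, -11, -37] -> [-29, -11, -37] -> [261, 99, 333]
  [-5, -40, -2, -39, 17, -24, 28, -24] -> [-5, -39, 17] -> [-39, 17] -> [-39, 17] -> [351, -153]
  [46, -46, -3, -19] -> [-3, -19] -> [-19] -> [-19] -> [171]
  [17, -13, -7, 21, 13, -36, 41, 11, 9] -> [17, -13, -7, 21, 13, 41, 11, 9] -> [-13, -7, 21, 13, 41, 11, 9] -> [-13, -7, 21] -> [117, 63, -189]
  [31, 9, 28, -48, -8, 26, -15, -26] -> [31, 9, -15] -> [9, -15] -> [9, -15] -> [-81, 135]
  [25, -46, -38, -24, 2, 3] -> [25, 3] -> [3] -> [3] -> [-27]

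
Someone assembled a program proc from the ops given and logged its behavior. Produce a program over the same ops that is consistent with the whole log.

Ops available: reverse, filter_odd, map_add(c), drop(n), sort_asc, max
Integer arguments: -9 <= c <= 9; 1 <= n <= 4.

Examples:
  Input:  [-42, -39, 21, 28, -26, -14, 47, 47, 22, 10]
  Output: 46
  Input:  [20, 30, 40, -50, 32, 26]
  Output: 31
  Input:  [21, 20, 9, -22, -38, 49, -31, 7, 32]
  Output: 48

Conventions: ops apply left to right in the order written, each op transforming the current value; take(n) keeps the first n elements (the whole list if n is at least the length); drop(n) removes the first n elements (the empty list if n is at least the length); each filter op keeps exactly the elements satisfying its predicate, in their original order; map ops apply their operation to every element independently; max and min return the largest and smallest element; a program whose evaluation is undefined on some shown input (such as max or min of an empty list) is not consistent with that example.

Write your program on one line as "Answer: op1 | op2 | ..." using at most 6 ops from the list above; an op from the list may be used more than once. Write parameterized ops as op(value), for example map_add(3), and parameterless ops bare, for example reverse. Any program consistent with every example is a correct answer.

drop(4) | sort_asc | map_add(-1) | reverse | max

Check, running the answer program on each example:
  [-42, -39, 21, 28, -26, -14, 47, 47, 22, 10] -> [-26, -14, 47, 47, 22, 10] -> [-26, -14, 10, 22, 47, 47] -> [-27, -15, 9, 21, 46, 46] -> [46, 46, 21, 9, -15, -27] -> 46
  [20, 30, 40, -50, 32, 26] -> [32, 26] -> [26, 32] -> [25, 31] -> [31, 25] -> 31
  [21, 20, 9, -22, -38, 49, -31, 7, 32] -> [-38, 49, -31, 7, 32] -> [-38, -31, 7, 32, 49] -> [-39, -32, 6, 31, 48] -> [48, 31, 6, -32, -39] -> 48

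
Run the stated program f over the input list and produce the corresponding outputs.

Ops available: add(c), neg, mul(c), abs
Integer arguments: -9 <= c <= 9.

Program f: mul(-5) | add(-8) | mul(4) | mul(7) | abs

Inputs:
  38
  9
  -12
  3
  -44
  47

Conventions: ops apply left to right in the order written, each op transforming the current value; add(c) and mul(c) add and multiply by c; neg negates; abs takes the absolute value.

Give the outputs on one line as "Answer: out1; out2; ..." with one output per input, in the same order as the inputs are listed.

5544; 1484; 1456; 644; 5936; 6804

Execution, op by op:
  38 -> -190 -> -198 -> -792 -> -5544 -> 5544
  9 -> -45 -> -53 -> -212 -> -1484 -> 1484
  -12 -> 60 -> 52 -> 208 -> 1456 -> 1456
  3 -> -15 -> -23 -> -92 -> -644 -> 644
  -44 -> 220 -> 212 -> 848 -> 5936 -> 5936
  47 -> -235 -> -243 -> -972 -> -6804 -> 6804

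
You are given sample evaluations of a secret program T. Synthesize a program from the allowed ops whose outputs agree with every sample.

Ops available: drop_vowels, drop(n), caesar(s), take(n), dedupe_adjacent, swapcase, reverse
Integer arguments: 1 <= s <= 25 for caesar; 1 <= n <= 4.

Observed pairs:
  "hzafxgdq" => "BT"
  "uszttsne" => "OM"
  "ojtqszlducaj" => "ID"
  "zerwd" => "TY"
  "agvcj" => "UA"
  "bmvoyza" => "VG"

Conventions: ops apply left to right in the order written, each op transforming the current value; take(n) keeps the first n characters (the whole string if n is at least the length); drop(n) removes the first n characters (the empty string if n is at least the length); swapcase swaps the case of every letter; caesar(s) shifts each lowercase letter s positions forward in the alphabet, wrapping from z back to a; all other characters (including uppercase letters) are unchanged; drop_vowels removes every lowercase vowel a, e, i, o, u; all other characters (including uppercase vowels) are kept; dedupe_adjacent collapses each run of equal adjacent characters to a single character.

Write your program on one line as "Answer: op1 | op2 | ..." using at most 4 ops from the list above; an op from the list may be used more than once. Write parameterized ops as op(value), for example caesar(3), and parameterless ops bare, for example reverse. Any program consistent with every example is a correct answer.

caesar(20) | swapcase | take(2)

Check, running the answer program on each example:
  "hzafxgdq" -> "btuzraxk" -> "BTUZRAXK" -> "BT"
  "uszttsne" -> "omtnnmhy" -> "OMTNNMHY" -> "OM"
  "ojtqszlducaj" -> "idnkmtfxowud" -> "IDNKMTFXOWUD" -> "ID"
  "zerwd" -> "tylqx" -> "TYLQX" -> "TY"
  "agvcj" -> "uapwd" -> "UAPWD" -> "UA"
  "bmvoyza" -> "vgpistu" -> "VGPISTU" -> "VG"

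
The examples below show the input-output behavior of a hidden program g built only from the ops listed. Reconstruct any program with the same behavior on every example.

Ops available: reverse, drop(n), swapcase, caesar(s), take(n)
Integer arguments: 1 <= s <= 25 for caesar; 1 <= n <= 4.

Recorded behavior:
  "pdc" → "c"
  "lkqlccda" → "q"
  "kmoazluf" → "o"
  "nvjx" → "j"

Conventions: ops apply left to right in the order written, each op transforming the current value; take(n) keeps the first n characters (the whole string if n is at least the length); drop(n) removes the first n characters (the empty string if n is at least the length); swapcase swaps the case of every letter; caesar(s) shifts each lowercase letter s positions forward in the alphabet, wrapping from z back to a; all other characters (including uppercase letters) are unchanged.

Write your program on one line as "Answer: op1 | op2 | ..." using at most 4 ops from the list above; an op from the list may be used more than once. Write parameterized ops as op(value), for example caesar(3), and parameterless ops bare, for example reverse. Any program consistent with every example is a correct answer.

drop(1) | drop(1) | take(1)

Check, running the answer program on each example:
  "pdc" -> "dc" -> "c" -> "c"
  "lkqlccda" -> "kqlccda" -> "qlccda" -> "q"
  "kmoazluf" -> "moazluf" -> "oazluf" -> "o"
  "nvjx" -> "vjx" -> "jx" -> "j"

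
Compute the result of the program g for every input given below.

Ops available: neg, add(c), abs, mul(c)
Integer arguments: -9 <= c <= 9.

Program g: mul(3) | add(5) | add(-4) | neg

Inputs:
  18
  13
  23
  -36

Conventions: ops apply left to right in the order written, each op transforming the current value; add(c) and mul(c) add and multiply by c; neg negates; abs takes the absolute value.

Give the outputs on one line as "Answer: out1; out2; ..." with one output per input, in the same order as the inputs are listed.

-55; -40; -70; 107

Execution, op by op:
  18 -> 54 -> 59 -> 55 -> -55
  13 -> 39 -> 44 -> 40 -> -40
  23 -> 69 -> 74 -> 70 -> -70
  -36 -> -108 -> -103 -> -107 -> 107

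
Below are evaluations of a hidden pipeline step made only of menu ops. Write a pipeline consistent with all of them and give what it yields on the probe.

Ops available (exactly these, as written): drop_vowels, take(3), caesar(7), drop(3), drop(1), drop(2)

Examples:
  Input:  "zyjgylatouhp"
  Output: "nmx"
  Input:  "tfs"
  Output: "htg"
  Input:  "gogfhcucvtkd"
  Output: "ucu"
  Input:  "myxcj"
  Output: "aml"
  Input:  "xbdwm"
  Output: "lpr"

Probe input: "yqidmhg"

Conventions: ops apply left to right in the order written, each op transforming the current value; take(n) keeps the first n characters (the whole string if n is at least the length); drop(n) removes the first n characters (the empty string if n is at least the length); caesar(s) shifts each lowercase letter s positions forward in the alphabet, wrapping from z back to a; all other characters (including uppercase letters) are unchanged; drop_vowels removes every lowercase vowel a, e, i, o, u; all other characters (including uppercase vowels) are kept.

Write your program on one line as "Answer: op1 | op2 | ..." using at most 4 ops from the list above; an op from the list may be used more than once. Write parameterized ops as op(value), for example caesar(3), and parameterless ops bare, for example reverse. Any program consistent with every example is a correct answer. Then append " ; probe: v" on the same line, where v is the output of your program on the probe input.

take(3) | caesar(7) | caesar(7) ; probe: "mew"

Check, running the answer program on each example:
  "zyjgylatouhp" -> "zyj" -> "gfq" -> "nmx"
  "tfs" -> "tfs" -> "amz" -> "htg"
  "gogfhcucvtkd" -> "gog" -> "nvn" -> "ucu"
  "myxcj" -> "myx" -> "tfe" -> "aml"
  "xbdwm" -> "xbd" -> "eik" -> "lpr"
  probe: "yqidmhg" -> "yqi" -> "fxp" -> "mew"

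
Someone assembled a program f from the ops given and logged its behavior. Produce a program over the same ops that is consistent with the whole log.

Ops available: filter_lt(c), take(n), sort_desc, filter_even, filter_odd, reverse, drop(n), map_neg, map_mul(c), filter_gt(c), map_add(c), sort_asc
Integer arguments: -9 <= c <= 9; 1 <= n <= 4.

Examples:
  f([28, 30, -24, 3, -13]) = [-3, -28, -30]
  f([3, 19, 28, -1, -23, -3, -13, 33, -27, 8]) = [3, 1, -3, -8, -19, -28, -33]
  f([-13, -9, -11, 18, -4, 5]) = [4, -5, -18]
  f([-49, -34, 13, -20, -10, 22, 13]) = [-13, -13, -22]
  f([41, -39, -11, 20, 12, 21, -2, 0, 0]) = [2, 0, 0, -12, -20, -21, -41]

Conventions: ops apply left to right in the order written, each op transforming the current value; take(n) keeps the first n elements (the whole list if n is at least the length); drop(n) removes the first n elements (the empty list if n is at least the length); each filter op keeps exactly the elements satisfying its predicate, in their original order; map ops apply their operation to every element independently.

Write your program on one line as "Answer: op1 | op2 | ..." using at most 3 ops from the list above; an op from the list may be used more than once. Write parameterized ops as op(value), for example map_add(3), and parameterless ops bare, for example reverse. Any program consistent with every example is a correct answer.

filter_gt(-6) | map_neg | sort_desc

Check, running the answer program on each example:
  [28, 30, -24, 3, -13] -> [28, 30, 3] -> [-28, -30, -3] -> [-3, -28, -30]
  [3, 19, 28, -1, -23, -3, -13, 33, -27, 8] -> [3, 19, 28, -1, -3, 33, 8] -> [-3, -19, -28, 1, 3, -33, -8] -> [3, 1, -3, -8, -19, -28, -33]
  [-13, -9, -11, 18, -4, 5] -> [18, -4, 5] -> [-18, 4, -5] -> [4, -5, -18]
  [-49, -34, 13, -20, -10, 22, 13] -> [13, 22, 13] -> [-13, -22, -13] -> [-13, -13, -22]
  [41, -39, -11, 20, 12, 21, -2, 0, 0] -> [41, 20, 12, 21, -2, 0, 0] -> [-41, -20, -12, -21, 2, 0, 0] -> [2, 0, 0, -12, -20, -21, -41]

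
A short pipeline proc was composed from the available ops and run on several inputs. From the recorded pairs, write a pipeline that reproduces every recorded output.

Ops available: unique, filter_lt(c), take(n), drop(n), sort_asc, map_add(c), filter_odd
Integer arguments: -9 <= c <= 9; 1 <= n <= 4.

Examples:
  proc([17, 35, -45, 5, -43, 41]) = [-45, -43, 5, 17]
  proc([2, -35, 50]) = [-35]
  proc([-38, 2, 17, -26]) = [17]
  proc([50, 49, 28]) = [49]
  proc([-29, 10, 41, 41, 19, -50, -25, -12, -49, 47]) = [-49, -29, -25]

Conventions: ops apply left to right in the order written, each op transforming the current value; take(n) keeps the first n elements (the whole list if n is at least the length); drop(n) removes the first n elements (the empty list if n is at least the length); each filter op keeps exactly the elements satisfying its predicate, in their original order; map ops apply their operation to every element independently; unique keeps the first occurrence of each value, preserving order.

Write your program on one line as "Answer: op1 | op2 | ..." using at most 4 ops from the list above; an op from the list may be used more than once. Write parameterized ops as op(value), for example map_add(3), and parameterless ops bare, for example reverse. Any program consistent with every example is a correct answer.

sort_asc | unique | take(4) | filter_odd

Check, running the answer program on each example:
  [17, 35, -45, 5, -43, 41] -> [-45, -43, 5, 17, 35, 41] -> [-45, -43, 5, 17, 35, 41] -> [-45, -43, 5, 17] -> [-45, -43, 5, 17]
  [2, -35, 50] -> [-35, 2, 50] -> [-35, 2, 50] -> [-35, 2, 50] -> [-35]
  [-38, 2, 17, -26] -> [-38, -26, 2, 17] -> [-38, -26, 2, 17] -> [-38, -26, 2, 17] -> [17]
  [50, 49, 28] -> [28, 49, 50] -> [28, 49, 50] -> [28, 49, 50] -> [49]
  [-29, 10, 41, 41, 19, -50, -25, -12, -49, 47] -> [-50, -49, -29, -25, -12, 10, 19, 41, 41, 47] -> [-50, -49, -29, -25, -12, 10, 19, 41, 47] -> [-50, -49, -29, -25] -> [-49, -29, -25]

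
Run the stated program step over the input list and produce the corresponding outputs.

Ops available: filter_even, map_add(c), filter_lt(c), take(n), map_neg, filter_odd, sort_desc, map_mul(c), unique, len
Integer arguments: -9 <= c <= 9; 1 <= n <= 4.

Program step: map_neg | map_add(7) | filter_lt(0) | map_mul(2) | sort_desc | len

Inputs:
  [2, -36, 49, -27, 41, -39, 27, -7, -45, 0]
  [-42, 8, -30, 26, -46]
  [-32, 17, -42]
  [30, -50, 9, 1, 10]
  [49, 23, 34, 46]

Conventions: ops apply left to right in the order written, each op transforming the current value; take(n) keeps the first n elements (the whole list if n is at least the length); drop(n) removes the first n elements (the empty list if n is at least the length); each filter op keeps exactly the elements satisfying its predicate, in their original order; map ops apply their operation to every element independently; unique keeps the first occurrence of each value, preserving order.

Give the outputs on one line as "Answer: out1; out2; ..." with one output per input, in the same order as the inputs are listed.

Execution, op by op:
  [2, -36, 49, -27, 41, -39, 27, -7, -45, 0] -> [-2, 36, -49, 27, -41, 39, -27, 7, 45, 0] -> [5, 43, -42, 34, -34, 46, -20, 14, 52, 7] -> [-42, -34, -20] -> [-84, -68, -40] -> [-40, -68, -84] -> 3
  [-42, 8, -30, 26, -46] -> [42, -8, 30, -26, 46] -> [49, -1, 37, -19, 53] -> [-1, -19] -> [-2, -38] -> [-2, -38] -> 2
  [-32, 17, -42] -> [32, -17, 42] -> [39, -10, 49] -> [-10] -> [-20] -> [-20] -> 1
  [30, -50, 9, 1, 10] -> [-30, 50, -9, -1, -10] -> [-23, 57, -2, 6, -3] -> [-23, -2, -3] -> [-46, -4, -6] -> [-4, -6, -46] -> 3
  [49, 23, 34, 46] -> [-49, -23, -34, -46] -> [-42, -16, -27, -39] -> [-42, -16, -27, -39] -> [-84, -32, -54, -78] -> [-32, -54, -78, -84] -> 4

3; 2; 1; 3; 4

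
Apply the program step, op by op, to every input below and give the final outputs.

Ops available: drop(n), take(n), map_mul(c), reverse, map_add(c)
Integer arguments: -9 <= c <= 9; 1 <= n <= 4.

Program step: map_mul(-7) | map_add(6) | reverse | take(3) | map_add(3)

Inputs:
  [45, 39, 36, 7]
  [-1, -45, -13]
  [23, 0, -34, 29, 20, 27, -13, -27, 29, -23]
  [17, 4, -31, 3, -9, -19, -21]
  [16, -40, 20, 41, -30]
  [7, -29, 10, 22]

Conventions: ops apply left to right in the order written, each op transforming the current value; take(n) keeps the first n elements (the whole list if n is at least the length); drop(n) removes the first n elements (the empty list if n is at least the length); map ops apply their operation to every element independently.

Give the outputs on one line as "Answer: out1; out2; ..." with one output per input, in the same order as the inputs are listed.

Execution, op by op:
  [45, 39, 36, 7] -> [-315, -273, -252, -49] -> [-309, -267, -246, -43] -> [-43, -246, -267, -309] -> [-43, -246, -267] -> [-40, -243, -264]
  [-1, -45, -13] -> [7, 315, 91] -> [13, 321, 97] -> [97, 321, 13] -> [97, 321, 13] -> [100, 324, 16]
  [23, 0, -34, 29, 20, 27, -13, -27, 29, -23] -> [-161, 0, 238, -203, -140, -189, 91, 189, -203, 161] -> [-155, 6, 244, -197, -134, -183, 97, 195, -197, 167] -> [167, -197, 195, 97, -183, -134, -197, 244, 6, -155] -> [167, -197, 195] -> [170, -194, 198]
  [17, 4, -31, 3, -9, -19, -21] -> [-119, -28, 217, -21, 63, 133, 147] -> [-113, -22, 223, -15, 69, 139, 153] -> [153, 139, 69, -15, 223, -22, -113] -> [153, 139, 69] -> [156, 142, 72]
  [16, -40, 20, 41, -30] -> [-112, 280, -140, -287, 210] -> [-106, 286, -134, -281, 216] -> [216, -281, -134, 286, -106] -> [216, -281, -134] -> [219, -278, -131]
  [7, -29, 10, 22] -> [-49, 203, -70, -154] -> [-43, 209, -64, -148] -> [-148, -64, 209, -43] -> [-148, -64, 209] -> [-145, -61, 212]

[-40, -243, -264]; [100, 324, 16]; [170, -194, 198]; [156, 142, 72]; [219, -278, -131]; [-145, -61, 212]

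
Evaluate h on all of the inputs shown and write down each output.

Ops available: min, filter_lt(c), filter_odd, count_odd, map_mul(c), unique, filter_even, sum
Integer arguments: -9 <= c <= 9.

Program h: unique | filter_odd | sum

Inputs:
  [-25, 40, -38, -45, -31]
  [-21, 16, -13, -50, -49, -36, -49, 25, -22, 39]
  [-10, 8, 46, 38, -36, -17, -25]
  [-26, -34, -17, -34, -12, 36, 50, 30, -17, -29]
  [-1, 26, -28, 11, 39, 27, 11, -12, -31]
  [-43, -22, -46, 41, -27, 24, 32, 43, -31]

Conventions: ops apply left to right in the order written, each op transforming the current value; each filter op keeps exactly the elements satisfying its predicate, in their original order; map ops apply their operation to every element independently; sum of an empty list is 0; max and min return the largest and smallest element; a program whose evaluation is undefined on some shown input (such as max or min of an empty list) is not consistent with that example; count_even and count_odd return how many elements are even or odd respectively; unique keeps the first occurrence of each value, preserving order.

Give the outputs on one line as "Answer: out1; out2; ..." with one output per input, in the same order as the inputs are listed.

-101; -19; -42; -46; 45; -17

Execution, op by op:
  [-25, 40, -38, -45, -31] -> [-25, 40, -38, -45, -31] -> [-25, -45, -31] -> -101
  [-21, 16, -13, -50, -49, -36, -49, 25, -22, 39] -> [-21, 16, -13, -50, -49, -36, 25, -22, 39] -> [-21, -13, -49, 25, 39] -> -19
  [-10, 8, 46, 38, -36, -17, -25] -> [-10, 8, 46, 38, -36, -17, -25] -> [-17, -25] -> -42
  [-26, -34, -17, -34, -12, 36, 50, 30, -17, -29] -> [-26, -34, -17, -12, 36, 50, 30, -29] -> [-17, -29] -> -46
  [-1, 26, -28, 11, 39, 27, 11, -12, -31] -> [-1, 26, -28, 11, 39, 27, -12, -31] -> [-1, 11, 39, 27, -31] -> 45
  [-43, -22, -46, 41, -27, 24, 32, 43, -31] -> [-43, -22, -46, 41, -27, 24, 32, 43, -31] -> [-43, 41, -27, 43, -31] -> -17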